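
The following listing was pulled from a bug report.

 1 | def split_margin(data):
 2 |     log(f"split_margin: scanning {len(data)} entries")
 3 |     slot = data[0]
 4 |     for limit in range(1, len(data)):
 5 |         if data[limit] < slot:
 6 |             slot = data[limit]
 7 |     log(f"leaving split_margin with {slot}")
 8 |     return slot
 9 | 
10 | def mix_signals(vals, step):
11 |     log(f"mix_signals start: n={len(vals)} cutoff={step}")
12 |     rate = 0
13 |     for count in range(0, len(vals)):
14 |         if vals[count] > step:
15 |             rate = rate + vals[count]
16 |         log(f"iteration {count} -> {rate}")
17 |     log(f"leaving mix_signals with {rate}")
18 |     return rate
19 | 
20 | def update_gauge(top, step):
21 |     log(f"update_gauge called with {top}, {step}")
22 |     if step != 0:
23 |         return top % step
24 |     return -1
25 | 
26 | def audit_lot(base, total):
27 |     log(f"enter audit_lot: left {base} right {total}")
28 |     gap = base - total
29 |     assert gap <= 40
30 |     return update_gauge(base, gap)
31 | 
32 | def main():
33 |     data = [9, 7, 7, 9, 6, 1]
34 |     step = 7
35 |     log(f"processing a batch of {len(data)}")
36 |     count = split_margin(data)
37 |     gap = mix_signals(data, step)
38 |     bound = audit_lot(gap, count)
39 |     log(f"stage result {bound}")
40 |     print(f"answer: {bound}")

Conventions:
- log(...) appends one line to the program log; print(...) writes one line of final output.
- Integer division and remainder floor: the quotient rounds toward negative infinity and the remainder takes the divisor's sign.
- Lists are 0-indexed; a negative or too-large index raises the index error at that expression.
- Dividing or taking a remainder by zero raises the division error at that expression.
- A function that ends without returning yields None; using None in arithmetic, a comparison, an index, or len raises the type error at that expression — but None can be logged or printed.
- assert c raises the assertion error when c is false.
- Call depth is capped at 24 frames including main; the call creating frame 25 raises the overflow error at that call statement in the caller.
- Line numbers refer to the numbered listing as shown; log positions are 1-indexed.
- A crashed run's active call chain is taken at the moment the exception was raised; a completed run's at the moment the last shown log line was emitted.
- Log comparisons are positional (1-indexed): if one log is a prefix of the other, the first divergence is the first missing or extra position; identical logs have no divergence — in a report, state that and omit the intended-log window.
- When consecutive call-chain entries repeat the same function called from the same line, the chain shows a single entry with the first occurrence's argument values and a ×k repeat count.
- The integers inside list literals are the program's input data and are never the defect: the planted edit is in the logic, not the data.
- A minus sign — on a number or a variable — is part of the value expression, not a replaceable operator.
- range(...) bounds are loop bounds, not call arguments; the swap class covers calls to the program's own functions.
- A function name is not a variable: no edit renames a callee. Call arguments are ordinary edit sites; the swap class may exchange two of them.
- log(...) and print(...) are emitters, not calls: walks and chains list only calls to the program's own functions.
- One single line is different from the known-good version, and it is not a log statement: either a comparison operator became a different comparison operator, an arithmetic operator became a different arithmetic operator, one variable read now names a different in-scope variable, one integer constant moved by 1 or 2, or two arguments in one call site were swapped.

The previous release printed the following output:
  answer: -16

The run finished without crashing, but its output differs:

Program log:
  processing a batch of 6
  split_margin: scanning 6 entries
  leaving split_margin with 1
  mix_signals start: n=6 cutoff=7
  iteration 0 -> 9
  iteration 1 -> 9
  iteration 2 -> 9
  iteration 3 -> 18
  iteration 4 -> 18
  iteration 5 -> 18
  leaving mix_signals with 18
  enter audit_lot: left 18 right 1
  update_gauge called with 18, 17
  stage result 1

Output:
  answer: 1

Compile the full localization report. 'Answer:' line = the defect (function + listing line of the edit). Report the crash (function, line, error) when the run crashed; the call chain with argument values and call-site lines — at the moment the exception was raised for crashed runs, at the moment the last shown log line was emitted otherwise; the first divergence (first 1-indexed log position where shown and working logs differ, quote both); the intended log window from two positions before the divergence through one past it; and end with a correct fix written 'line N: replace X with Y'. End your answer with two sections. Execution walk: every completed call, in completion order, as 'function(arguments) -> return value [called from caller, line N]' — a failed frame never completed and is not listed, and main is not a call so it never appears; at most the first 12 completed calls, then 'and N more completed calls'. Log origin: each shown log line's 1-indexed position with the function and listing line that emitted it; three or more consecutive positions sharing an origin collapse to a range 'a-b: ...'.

Answer: the defect is in main at line 38.
Core observation: At log position 12 the runs split — shown 'enter audit_lot: left 18 right 1', but the working version logs 'enter audit_lot: left 1 right 18'.
Call chain: main.
First divergence: position 12 — shown 'enter audit_lot: left 18 right 1', intended 'enter audit_lot: left 1 right 18'.
Intended log window:
  10: iteration 5 -> 18
  11: leaving mix_signals with 18
  12: enter audit_lot: left 1 right 18
  13: update_gauge called with 1, -17
Execution walk:
  split_margin([9, 7, 7, 9, 6, 1]) -> 1  [called from main, line 36]
  mix_signals([9, 7, 7, 9, 6, 1], 7) -> 18  [called from main, line 37]
  update_gauge(18, 17) -> 1  [called from audit_lot, line 30]
  audit_lot(18, 1) -> 1  [called from main, line 38]
Log origins:
  1: logged in main at line 35
  2: logged in split_margin at line 2
  3: logged in split_margin at line 7
  4: logged in mix_signals at line 11
  5-10: logged in mix_signals at line 16
  11: logged in mix_signals at line 17
  12: logged in audit_lot at line 27
  13: logged in update_gauge at line 21
  14: logged in main at line 39
A correct fix: line 38: replace `audit_lot(gap, count)` with `audit_lot(count, gap)`.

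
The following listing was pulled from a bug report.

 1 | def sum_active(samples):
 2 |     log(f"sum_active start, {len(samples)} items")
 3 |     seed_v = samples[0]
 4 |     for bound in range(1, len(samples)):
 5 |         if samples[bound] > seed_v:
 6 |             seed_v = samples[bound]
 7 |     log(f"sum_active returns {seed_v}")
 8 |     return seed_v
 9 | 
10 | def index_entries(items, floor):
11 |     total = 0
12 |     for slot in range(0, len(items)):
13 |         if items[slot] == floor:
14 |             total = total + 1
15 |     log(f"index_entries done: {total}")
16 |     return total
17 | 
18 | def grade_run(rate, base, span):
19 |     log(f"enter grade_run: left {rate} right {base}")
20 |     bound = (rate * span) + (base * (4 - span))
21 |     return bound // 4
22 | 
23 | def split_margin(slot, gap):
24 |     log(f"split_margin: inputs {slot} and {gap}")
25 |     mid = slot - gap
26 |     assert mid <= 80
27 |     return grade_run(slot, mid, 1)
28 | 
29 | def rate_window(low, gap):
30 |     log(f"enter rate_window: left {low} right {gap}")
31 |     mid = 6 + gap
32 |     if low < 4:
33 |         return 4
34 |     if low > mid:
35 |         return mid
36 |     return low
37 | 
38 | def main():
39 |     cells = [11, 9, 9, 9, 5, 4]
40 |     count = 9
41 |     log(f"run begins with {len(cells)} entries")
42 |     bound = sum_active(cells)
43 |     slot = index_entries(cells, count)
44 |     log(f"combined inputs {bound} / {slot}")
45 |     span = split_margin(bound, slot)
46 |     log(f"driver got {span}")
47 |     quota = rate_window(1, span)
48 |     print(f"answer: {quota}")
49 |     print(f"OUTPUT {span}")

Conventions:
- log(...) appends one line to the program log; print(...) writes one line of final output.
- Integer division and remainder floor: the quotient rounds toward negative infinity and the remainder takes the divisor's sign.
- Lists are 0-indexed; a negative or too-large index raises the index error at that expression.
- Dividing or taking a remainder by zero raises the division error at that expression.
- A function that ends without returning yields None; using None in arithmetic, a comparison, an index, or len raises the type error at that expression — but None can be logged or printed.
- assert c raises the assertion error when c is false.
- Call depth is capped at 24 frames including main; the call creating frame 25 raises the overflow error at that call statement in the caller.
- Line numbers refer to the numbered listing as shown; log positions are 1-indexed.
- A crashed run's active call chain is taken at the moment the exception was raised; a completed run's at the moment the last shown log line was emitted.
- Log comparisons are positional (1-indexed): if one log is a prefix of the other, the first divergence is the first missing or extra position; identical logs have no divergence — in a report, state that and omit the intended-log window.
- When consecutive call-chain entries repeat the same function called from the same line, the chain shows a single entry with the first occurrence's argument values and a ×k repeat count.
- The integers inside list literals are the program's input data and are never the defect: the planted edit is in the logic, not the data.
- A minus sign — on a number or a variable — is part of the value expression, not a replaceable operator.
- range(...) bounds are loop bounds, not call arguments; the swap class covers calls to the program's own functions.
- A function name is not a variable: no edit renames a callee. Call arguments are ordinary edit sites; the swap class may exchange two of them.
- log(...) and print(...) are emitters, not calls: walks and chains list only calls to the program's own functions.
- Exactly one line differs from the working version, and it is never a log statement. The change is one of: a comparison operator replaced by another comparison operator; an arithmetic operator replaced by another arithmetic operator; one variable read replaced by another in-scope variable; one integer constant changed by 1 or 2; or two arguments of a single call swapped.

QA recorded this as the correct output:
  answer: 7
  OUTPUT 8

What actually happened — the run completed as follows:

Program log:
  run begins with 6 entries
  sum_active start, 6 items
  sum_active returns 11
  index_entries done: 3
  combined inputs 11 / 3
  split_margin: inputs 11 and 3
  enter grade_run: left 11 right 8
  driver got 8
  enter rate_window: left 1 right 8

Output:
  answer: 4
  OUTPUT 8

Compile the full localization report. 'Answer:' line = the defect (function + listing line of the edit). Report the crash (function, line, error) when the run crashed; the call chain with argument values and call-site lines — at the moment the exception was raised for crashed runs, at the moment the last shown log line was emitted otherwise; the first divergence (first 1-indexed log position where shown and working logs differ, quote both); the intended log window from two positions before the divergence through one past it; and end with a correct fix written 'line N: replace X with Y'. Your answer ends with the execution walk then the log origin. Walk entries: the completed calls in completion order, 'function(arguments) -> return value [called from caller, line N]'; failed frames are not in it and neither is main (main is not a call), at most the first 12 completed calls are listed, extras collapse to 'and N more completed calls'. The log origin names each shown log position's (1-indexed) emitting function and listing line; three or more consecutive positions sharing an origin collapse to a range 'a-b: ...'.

Answer: the defect is in main at line 47.
Core observation: The log first diverges at position 9: the faulty run prints 'enter rate_window: left 1 right 8' where the working version prints 'enter rate_window: left 8 right 1'.
Call chain: main -> rate_window(1, 8) (called at line 47).
First divergence: position 9; shown 'enter rate_window: left 1 right 8' vs intended 'enter rate_window: left 8 right 1'.
Intended log window:
  7: enter grade_run: left 11 right 8
  8: driver got 8
  9: enter rate_window: left 8 right 1
Execution walk:
  sum_active([11, 9, 9, 9, 5, 4]) -> 11  [called from main, line 42]
  index_entries([11, 9, 9, 9, 5, 4], 9) -> 3  [called from main, line 43]
  grade_run(11, 8, 1) -> 8  [called from split_margin, line 27]
  split_margin(11, 3) -> 8  [called from main, line 45]
  rate_window(1, 8) -> 4  [called from main, line 47]
Log origin:
  1: logged in main at line 41
  2: logged in sum_active at line 2
  3: logged in sum_active at line 7
  4: logged in index_entries at line 15
  5: logged in main at line 44
  6: logged in split_margin at line 24
  7: logged in grade_run at line 19
  8: logged in main at line 46
  9: logged in rate_window at line 30
A correct fix: line 47: replace `rate_window(1, span)` with `rate_window(span, 1)`.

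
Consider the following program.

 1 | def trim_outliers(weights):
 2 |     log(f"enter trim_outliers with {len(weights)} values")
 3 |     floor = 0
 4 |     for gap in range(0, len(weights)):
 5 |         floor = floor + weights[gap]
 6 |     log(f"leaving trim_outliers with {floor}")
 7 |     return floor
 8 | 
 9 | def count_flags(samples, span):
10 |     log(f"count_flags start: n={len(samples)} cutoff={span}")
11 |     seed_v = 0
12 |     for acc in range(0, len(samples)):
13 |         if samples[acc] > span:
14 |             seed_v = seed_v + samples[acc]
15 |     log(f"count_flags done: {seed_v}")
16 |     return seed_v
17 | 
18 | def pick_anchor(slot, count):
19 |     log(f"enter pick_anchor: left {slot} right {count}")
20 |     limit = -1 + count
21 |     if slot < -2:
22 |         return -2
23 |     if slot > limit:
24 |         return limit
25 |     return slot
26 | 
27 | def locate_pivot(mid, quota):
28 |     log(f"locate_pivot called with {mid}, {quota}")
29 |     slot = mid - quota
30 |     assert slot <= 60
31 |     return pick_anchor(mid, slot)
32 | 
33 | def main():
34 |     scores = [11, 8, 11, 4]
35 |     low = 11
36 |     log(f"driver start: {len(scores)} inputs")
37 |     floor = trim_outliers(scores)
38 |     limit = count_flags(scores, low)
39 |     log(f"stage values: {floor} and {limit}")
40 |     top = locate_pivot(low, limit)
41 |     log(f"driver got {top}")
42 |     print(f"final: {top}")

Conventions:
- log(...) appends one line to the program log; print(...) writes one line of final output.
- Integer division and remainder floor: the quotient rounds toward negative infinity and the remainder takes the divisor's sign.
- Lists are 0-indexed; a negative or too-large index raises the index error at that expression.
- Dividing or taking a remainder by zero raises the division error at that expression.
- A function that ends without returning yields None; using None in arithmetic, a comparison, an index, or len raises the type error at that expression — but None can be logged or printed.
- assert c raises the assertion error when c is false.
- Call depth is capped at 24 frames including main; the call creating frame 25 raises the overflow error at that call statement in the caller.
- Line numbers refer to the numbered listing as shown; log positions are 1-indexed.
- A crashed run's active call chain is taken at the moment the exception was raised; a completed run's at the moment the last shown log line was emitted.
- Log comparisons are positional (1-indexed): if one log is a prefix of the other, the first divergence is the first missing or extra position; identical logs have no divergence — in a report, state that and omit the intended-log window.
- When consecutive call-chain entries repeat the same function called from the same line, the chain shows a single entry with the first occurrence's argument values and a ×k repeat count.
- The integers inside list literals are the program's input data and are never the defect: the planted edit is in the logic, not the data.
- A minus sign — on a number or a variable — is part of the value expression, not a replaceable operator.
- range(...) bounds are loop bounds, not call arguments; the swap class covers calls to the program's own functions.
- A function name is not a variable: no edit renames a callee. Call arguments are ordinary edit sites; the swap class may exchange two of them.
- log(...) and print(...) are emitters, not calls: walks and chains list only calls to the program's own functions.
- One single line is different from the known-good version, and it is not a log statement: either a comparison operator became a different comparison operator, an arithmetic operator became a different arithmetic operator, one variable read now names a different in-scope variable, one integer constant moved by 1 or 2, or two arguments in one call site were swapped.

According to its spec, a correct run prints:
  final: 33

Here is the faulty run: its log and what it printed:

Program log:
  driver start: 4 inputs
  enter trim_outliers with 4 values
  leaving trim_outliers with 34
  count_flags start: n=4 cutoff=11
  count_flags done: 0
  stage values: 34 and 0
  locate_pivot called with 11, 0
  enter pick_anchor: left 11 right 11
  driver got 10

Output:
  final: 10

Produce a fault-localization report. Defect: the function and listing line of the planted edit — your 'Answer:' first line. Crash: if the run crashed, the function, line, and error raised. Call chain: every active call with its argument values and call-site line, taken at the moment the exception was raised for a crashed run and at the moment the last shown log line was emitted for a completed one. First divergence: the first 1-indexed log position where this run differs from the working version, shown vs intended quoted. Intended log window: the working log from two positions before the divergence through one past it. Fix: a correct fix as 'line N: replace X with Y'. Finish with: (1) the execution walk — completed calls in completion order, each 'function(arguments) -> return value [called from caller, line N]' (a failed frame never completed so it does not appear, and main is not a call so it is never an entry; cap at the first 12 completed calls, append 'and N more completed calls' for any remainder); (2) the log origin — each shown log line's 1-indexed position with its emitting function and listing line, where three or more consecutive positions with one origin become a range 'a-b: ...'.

Answer: the defect is in main at line 40.
The tell: The log first diverges at position 7: the faulty run prints 'locate_pivot called with 11, 0' where the working version prints 'locate_pivot called with 34, 0'.
Call chain: main.
First divergence: position 7 — shown 'locate_pivot called with 11, 0', intended 'locate_pivot called with 34, 0'.
Intended log window:
  5: count_flags done: 0
  6: stage values: 34 and 0
  7: locate_pivot called with 34, 0
  8: enter pick_anchor: left 34 right 34
Execution walk:
  trim_outliers([11, 8, 11, 4]) -> 34  [called from main, line 37]
  count_flags([11, 8, 11, 4], 11) -> 0  [called from main, line 38]
  pick_anchor(11, 11) -> 10  [called from locate_pivot, line 31]
  locate_pivot(11, 0) -> 10  [called from main, line 40]
Origin of each log line:
  1: from main, line 36
  2: from trim_outliers, line 2
  3: from trim_outliers, line 6
  4: from count_flags, line 10
  5: from count_flags, line 15
  6: from main, line 39
  7: from locate_pivot, line 28
  8: from pick_anchor, line 19
  9: from main, line 41
A correct fix: line 40: replace `low` with `floor`.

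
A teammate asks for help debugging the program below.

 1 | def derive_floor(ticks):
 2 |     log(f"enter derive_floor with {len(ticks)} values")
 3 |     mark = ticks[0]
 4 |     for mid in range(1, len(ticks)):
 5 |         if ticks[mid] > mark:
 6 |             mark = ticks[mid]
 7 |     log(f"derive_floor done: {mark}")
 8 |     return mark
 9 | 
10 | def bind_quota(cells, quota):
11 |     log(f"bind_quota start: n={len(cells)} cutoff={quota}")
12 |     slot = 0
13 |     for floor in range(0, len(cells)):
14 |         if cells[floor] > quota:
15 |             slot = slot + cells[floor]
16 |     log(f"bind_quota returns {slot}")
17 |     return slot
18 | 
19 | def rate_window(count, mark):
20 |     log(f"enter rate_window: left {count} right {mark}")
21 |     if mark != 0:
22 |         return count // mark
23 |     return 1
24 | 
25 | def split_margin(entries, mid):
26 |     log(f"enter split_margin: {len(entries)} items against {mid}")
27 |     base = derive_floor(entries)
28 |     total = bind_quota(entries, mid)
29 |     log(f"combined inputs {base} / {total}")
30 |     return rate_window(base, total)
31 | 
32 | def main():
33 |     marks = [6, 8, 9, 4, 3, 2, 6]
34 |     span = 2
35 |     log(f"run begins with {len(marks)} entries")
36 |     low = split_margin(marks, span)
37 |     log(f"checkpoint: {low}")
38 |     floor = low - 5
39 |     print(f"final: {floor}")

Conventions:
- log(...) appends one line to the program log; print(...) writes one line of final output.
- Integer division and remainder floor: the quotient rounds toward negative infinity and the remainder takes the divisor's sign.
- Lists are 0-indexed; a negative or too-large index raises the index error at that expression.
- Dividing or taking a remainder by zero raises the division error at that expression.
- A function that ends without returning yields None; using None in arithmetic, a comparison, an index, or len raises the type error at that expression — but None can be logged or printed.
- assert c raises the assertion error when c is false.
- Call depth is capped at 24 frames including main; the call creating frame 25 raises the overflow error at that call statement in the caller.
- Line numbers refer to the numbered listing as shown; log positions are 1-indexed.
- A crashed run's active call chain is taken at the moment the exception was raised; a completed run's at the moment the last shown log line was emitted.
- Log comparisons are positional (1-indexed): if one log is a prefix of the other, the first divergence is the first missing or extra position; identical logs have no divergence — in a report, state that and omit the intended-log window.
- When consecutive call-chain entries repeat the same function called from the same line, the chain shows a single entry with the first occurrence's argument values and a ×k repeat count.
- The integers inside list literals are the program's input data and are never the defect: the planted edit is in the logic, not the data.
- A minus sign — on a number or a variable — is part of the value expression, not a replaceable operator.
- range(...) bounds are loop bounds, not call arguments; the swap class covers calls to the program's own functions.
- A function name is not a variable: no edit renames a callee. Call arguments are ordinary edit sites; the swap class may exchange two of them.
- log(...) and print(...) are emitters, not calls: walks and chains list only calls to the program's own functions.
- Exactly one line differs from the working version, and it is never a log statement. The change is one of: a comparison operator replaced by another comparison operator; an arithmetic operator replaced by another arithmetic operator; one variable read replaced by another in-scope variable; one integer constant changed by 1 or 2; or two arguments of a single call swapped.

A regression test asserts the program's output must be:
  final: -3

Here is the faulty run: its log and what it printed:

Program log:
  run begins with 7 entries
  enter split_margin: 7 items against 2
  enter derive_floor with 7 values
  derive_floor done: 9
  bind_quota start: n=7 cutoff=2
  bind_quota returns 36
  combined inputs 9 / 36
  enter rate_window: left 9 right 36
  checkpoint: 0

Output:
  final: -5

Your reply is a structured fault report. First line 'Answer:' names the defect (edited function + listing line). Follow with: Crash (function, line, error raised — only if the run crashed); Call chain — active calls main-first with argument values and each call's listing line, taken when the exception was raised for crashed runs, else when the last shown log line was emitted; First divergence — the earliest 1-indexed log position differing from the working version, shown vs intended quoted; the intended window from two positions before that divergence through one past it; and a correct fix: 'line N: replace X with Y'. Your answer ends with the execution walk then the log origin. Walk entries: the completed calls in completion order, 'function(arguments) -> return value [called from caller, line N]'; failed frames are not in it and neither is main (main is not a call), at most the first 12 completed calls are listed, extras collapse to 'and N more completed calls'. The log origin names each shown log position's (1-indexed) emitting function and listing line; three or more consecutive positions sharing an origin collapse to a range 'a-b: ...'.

Answer: the defect is in main at line 38.
The tell: The logs agree in full; only the final output differs.
Call chain: main.
First divergence: none (the log streams are identical).
Execution walk:
  derive_floor([6, 8, 9, 4, 3, 2, 6]) -> 9  [called from split_margin, line 27]
  bind_quota([6, 8, 9, 4, 3, 2, 6], 2) -> 36  [called from split_margin, line 28]
  rate_window(9, 36) -> 0  [called from split_margin, line 30]
  split_margin([6, 8, 9, 4, 3, 2, 6], 2) -> 0  [called from main, line 36]
Log origins:
  1: from main, line 35
  2: from split_margin, line 26
  3: from derive_floor, line 2
  4: from derive_floor, line 7
  5: from bind_quota, line 11
  6: from bind_quota, line 16
  7: from split_margin, line 29
  8: from rate_window, line 20
  9: from main, line 37
A correct fix: line 38: replace `5` with `3`.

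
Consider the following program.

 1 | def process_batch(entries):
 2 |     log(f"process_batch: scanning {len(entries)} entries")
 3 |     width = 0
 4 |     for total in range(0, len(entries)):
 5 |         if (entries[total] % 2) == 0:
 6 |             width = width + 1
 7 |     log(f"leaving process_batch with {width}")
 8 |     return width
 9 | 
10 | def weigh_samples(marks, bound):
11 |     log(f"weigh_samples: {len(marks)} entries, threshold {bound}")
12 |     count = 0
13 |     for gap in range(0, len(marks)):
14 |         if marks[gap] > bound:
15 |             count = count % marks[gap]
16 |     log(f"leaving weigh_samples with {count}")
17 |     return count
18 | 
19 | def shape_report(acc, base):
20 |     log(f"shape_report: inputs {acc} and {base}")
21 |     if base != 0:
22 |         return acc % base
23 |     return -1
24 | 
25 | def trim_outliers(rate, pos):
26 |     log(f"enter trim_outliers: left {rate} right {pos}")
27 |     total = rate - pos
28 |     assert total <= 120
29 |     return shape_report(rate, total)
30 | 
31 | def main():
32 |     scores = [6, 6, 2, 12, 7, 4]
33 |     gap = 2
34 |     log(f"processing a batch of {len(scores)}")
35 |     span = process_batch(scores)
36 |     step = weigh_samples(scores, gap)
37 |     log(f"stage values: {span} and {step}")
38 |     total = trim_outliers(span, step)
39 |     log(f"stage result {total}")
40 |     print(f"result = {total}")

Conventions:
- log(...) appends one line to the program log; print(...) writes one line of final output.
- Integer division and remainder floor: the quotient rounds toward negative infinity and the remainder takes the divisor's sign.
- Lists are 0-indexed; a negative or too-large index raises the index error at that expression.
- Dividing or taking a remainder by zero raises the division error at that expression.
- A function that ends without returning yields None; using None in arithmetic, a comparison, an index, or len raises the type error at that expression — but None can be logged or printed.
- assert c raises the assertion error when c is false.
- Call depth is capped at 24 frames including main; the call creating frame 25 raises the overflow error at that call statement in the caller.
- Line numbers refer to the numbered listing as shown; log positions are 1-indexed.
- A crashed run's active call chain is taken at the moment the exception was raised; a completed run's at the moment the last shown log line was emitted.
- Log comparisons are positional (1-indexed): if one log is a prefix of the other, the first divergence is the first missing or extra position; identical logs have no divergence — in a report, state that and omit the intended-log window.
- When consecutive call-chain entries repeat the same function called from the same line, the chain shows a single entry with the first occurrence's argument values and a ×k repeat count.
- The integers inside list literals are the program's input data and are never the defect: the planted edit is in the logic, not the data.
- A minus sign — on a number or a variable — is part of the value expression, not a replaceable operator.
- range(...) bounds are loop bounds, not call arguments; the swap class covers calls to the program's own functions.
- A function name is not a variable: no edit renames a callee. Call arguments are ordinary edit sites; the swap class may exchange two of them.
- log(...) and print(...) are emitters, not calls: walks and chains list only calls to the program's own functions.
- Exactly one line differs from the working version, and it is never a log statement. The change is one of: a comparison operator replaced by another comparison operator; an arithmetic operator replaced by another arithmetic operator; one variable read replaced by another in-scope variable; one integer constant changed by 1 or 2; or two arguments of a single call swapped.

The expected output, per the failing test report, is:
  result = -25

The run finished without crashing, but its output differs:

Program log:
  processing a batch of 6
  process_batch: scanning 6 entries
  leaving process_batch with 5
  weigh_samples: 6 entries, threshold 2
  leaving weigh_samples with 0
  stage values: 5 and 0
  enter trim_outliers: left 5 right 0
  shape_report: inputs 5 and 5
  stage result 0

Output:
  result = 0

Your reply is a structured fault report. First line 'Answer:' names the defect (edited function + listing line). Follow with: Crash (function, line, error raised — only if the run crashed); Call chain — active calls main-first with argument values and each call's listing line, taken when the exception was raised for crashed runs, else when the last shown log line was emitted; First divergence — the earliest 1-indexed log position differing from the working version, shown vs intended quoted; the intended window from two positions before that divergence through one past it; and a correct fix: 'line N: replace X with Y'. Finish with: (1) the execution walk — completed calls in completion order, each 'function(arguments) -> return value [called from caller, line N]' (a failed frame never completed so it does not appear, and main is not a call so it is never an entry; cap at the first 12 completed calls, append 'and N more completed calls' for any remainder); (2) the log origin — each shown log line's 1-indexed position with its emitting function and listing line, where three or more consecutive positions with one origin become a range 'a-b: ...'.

Answer: the defect is in weigh_samples at line 15.
Key fact: The earliest visible damage is log position 5 — 'leaving weigh_samples with 0' rather than the intended 'leaving weigh_samples with 35'.
Call chain: main.
First divergence: at position 5 the run shows 'leaving weigh_samples with 0' where the working version logs 'leaving weigh_samples with 35'.
Intended log window:
  3: leaving process_batch with 5
  4: weigh_samples: 6 entries, threshold 2
  5: leaving weigh_samples with 35
  6: stage values: 5 and 35
Execution walk:
  process_batch([6, 6, 2, 12, 7, 4]) -> 5  [called from main, line 35]
  weigh_samples([6, 6, 2, 12, 7, 4], 2) -> 0  [called from main, line 36]
  shape_report(5, 5) -> 0  [called from trim_outliers, line 29]
  trim_outliers(5, 0) -> 0  [called from main, line 38]
Log origin:
  1: logged in main at line 34
  2: logged in process_batch at line 2
  3: logged in process_batch at line 7
  4: logged in weigh_samples at line 11
  5: logged in weigh_samples at line 16
  6: logged in main at line 37
  7: logged in trim_outliers at line 26
  8: logged in shape_report at line 20
  9: logged in main at line 39
A correct fix: line 15: replace `%` with `+`.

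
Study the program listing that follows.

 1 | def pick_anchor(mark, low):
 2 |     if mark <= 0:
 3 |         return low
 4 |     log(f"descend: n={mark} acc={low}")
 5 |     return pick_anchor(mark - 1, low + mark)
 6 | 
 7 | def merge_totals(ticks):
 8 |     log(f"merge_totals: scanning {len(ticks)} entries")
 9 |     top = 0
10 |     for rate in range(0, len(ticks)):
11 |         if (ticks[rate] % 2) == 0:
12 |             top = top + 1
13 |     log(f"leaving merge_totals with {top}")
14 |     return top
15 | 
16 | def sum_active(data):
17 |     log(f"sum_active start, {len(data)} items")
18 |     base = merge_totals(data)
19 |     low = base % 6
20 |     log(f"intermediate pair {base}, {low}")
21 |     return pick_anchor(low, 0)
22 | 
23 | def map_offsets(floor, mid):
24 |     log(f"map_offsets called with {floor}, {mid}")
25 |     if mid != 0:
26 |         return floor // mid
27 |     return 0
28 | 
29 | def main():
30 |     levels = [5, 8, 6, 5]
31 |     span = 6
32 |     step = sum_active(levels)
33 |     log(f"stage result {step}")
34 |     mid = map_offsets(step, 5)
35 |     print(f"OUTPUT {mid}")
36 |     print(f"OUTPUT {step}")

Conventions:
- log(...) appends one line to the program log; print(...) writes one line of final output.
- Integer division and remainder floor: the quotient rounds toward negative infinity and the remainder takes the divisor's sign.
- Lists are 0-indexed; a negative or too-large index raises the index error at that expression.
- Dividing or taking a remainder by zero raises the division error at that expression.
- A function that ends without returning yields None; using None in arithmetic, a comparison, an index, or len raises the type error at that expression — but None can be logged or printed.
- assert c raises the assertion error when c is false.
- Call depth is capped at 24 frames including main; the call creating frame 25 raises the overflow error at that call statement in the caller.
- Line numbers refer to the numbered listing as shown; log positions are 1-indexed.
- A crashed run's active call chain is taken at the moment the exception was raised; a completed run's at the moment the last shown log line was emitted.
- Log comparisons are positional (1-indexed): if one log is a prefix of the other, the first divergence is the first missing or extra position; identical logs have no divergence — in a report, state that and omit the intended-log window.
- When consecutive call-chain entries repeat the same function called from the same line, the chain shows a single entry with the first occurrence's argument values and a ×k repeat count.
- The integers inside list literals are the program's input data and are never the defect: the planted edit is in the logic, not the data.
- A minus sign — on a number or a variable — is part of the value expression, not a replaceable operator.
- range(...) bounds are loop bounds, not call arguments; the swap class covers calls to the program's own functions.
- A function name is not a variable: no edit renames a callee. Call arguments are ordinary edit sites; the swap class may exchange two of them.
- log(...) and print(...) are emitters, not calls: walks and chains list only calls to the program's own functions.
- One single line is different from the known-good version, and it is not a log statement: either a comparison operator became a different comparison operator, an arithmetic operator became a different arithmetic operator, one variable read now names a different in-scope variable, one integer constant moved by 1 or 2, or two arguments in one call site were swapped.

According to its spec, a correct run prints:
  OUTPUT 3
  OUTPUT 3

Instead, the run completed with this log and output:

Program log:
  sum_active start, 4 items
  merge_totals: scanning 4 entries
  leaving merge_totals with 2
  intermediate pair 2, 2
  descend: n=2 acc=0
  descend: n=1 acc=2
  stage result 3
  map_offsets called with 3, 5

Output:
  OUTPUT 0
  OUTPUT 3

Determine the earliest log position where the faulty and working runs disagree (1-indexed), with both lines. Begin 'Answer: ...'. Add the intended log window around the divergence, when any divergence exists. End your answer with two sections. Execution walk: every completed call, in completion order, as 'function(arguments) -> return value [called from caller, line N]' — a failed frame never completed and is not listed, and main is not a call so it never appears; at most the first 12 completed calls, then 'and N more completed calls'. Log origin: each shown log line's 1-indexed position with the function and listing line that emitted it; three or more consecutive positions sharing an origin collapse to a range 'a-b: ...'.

Answer: there is none — every log position agrees.
Execution walk:
  merge_totals([5, 8, 6, 5]) -> 2  [called from sum_active, line 18]
  pick_anchor(0, 3) -> 3  [called from pick_anchor, line 5]
  pick_anchor(1, 2) -> 3  [called from pick_anchor, line 5]
  pick_anchor(2, 0) -> 3  [called from sum_active, line 21]
  sum_active([5, 8, 6, 5]) -> 3  [called from main, line 32]
  map_offsets(3, 5) -> 0  [called from main, line 34]
Log origin:
  1: logged in sum_active at line 17
  2: logged in merge_totals at line 8
  3: logged in merge_totals at line 13
  4: logged in sum_active at line 20
  5: logged in pick_anchor at line 4
  6: logged in pick_anchor at line 4
  7: logged in main at line 33
  8: logged in map_offsets at line 24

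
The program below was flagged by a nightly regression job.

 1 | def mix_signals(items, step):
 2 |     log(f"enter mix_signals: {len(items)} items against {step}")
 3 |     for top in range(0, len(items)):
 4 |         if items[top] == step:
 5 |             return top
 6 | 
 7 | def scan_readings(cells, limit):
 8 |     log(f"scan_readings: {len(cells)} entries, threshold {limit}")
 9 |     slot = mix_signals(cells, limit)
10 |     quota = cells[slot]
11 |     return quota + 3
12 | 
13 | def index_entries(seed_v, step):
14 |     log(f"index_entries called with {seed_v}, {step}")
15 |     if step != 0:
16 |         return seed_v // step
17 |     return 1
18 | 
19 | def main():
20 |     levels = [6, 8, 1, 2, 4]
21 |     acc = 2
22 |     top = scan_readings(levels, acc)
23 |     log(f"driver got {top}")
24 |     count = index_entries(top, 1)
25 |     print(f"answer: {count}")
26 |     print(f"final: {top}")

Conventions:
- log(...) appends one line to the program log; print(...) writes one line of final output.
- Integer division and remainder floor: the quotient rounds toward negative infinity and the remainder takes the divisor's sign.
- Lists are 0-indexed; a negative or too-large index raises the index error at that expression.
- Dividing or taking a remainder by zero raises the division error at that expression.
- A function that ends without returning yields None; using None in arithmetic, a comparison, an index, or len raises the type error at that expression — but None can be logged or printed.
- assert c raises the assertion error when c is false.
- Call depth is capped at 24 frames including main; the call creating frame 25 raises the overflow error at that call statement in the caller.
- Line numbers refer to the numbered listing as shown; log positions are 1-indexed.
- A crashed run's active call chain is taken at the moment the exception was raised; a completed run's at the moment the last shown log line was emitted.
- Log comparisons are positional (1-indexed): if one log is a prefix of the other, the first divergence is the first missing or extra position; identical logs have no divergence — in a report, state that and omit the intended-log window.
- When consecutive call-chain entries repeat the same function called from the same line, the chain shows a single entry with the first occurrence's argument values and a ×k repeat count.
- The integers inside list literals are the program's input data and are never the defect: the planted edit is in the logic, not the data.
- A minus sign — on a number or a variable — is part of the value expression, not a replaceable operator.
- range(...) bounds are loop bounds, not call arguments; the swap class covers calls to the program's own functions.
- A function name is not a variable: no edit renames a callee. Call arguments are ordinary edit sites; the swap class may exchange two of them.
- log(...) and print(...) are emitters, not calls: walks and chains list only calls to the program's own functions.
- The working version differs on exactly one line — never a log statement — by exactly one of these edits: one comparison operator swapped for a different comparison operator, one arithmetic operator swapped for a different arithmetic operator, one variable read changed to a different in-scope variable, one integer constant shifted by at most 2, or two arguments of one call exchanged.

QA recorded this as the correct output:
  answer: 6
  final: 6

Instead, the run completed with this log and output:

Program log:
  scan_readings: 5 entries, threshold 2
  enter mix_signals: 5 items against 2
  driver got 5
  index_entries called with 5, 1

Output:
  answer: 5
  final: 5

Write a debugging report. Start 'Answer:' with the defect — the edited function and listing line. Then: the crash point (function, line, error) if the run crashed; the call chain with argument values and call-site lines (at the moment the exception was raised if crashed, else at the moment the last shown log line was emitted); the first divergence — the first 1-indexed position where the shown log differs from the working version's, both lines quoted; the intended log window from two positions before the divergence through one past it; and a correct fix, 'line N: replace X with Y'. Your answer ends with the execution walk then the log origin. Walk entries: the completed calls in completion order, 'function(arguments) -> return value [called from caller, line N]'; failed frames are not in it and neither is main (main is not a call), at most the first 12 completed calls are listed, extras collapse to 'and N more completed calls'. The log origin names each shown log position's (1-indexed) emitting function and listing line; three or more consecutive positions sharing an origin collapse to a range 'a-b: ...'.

Answer: the defect is in scan_readings at line 11.
Core observation: Everything matches until log position 3, which reads 'driver got 5' in place of 'driver got 6'.
Call chain: main -> index_entries(5, 1) (called at line 24).
First divergence: position 3 — the shown line 'driver got 5' should read 'driver got 6'.
Intended log window:
  1: scan_readings: 5 entries, threshold 2
  2: enter mix_signals: 5 items against 2
  3: driver got 6
  4: index_entries called with 6, 1
Execution walk:
  mix_signals([6, 8, 1, 2, 4], 2) -> 3  [called from scan_readings, line 9]
  scan_readings([6, 8, 1, 2, 4], 2) -> 5  [called from main, line 22]
  index_entries(5, 1) -> 5  [called from main, line 24]
Log origin:
  1: from scan_readings, line 8
  2: from mix_signals, line 2
  3: from main, line 23
  4: from index_entries, line 14
A correct fix: line 11: replace `+` with `*`.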